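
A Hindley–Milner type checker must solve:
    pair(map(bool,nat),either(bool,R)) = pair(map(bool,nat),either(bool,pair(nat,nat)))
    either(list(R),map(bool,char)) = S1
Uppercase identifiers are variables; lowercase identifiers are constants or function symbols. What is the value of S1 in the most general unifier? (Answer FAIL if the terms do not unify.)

Decompose pair/2: map(bool,nat) = map(bool,nat),  either(bool,R) = either(bool,pair(nat,nat)).
Delete trivial equation map(bool,nat) = map(bool,nat).
Decompose either/2: bool = bool,  R = pair(nat,nat).
Delete trivial equation bool = bool.
Bind R := pair(nat,nat); substituting into the remaining equation gives: either(list(pair(nat,nat)),map(bool,char)) = S1.
Bind S1 := either(list(pair(nat,nat)),map(bool,char)).
MGU = { R ↦ pair(nat,nat), S1 ↦ either(list(pair(nat,nat)),map(bool,char)) }, so S1 ↦ either(list(pair(nat,nat)),map(bool,char)).

either(list(pair(nat,nat)),map(bool,char))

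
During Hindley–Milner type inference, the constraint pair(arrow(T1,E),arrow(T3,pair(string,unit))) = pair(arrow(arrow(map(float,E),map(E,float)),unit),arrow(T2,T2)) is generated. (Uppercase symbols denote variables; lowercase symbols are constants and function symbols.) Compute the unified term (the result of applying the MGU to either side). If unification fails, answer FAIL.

Decompose pair/2: arrow(T1,E) = arrow(arrow(map(float,E),map(E,float)),unit),  arrow(T3,pair(string,unit)) = arrow(T2,T2).
Decompose arrow/2: T1 = arrow(map(float,E),map(E,float)),  E = unit.
Bind T1 := arrow(map(float,E),map(E,float)); no other remaining equation mentions T1.
Bind E := unit; no other remaining equation mentions E. Substituting into the earlier binding gives T1 := arrow(map(float,unit),map(unit,float)).
Decompose arrow/2: T3 = T2,  pair(string,unit) = T2.
Bind T3 := T2; no other remaining equation mentions T3.
Bind T2 := pair(string,unit). Substituting into the earlier binding gives T3 := pair(string,unit).
Applying the MGU to either side gives pair(arrow(arrow(map(float,unit),map(unit,float)),unit),arrow(pair(string,unit),pair(string,unit))).

pair(arrow(arrow(map(float,unit),map(unit,float)),unit),arrow(pair(string,unit),pair(string,unit)))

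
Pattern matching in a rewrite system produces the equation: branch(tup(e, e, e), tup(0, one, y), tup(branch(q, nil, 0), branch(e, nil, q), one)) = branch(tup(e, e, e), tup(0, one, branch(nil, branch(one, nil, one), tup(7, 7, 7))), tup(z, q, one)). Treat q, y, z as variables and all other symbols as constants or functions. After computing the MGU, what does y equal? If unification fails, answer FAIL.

FAIL

Decompose branch/3: tup(e, e, e) = tup(e, e, e),  tup(0, one, y) = tup(0, one, branch(nil, branch(one, nil, one), tup(7, 7, 7))),  tup(branch(q, nil, 0), branch(e, nil, q), one) = tup(z, q, one).
Delete trivial equation tup(e, e, e) = tup(e, e, e).
Decompose tup/3: 0 = 0,  one = one,  y = branch(nil, branch(one, nil, one), tup(7, 7, 7)).
Delete trivial equation 0 = 0.
Delete trivial equation one = one.
Bind y := branch(nil, branch(one, nil, one), tup(7, 7, 7)); no other remaining equation mentions y.
Decompose tup/3: branch(q, nil, 0) = z,  branch(e, nil, q) = q,  one = one.
Bind z := branch(q, nil, 0); no other remaining equation mentions z.
Occurs check fails: q occurs in branch(e, nil, q); the equation q = branch(e, nil, q) has no finite solution.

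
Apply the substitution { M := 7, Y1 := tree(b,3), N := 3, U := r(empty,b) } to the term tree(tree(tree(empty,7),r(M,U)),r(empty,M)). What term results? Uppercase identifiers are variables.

tree(tree(tree(empty,7),r(7,r(empty,b))),r(empty,7))

Replace each occurrence of M with 7.
Replace each occurrence of U with r(empty,b).
Result: tree(tree(tree(empty,7),r(7,r(empty,b))),r(empty,7)).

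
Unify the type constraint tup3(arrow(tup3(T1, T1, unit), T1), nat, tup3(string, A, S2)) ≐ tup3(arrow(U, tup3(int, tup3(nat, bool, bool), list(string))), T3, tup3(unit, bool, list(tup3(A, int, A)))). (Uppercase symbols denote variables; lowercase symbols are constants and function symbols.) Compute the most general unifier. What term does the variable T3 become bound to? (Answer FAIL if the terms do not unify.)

FAIL

Decompose tup3/3: arrow(tup3(T1, T1, unit), T1) ≐ arrow(U, tup3(int, tup3(nat, bool, bool), list(string))),  nat ≐ T3,  tup3(string, A, S2) ≐ tup3(unit, bool, list(tup3(A, int, A))).
Decompose arrow/2: tup3(T1, T1, unit) ≐ U,  T1 ≐ tup3(int, tup3(nat, bool, bool), list(string)).
Bind U := tup3(T1, T1, unit); no other remaining equation mentions U.
Bind T1 := tup3(int, tup3(nat, bool, bool), list(string)); no other remaining equation mentions T1. Substituting into the earlier binding gives U := tup3(tup3(int, tup3(nat, bool, bool), list(string)), tup3(int, tup3(nat, bool, bool), list(string)), unit).
Bind T3 := nat; no other remaining equation mentions T3.
Decompose tup3/3: string ≐ unit,  A ≐ bool,  S2 ≐ list(tup3(A, int, A)).
Clash: constants string and unit differ; no unifier exists.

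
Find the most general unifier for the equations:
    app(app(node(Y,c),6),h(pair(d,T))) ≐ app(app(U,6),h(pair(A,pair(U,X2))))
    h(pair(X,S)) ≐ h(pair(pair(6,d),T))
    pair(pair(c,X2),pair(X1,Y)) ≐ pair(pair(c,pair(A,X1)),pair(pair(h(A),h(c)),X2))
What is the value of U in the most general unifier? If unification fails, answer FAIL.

Decompose app/2: app(node(Y,c),6) ≐ app(U,6),  h(pair(d,T)) ≐ h(pair(A,pair(U,X2))).
Decompose app/2: node(Y,c) ≐ U,  6 ≐ 6.
Bind U := node(Y,c); substituting into the one remaining equation that mentions U gives: h(pair(d,T)) ≐ h(pair(A,pair(node(Y,c),X2))).
Delete trivial equation 6 ≐ 6.
Decompose h/1: pair(d,T) ≐ pair(A,pair(node(Y,c),X2)).
Decompose pair/2: d ≐ A,  T ≐ pair(node(Y,c),X2).
Bind A := d; substituting into the one remaining equation that mentions A gives: pair(pair(c,X2),pair(X1,Y)) ≐ pair(pair(c,pair(d,X1)),pair(pair(h(d),h(c)),X2)).
Bind T := pair(node(Y,c),X2); substituting into the one remaining equation that mentions T gives: h(pair(X,S)) ≐ h(pair(pair(6,d),pair(node(Y,c),X2))).
Decompose h/1: pair(X,S) ≐ pair(pair(6,d),pair(node(Y,c),X2)).
Decompose pair/2: X ≐ pair(6,d),  S ≐ pair(node(Y,c),X2).
Bind X := pair(6,d); no other remaining equation mentions X.
Bind S := pair(node(Y,c),X2); no other remaining equation mentions S.
Decompose pair/2: pair(c,X2) ≐ pair(c,pair(d,X1)),  pair(X1,Y) ≐ pair(pair(h(d),h(c)),X2).
Decompose pair/2: c ≐ c,  X2 ≐ pair(d,X1).
Delete trivial equation c ≐ c.
Bind X2 := pair(d,X1); substituting into the remaining equation gives: pair(X1,Y) ≐ pair(pair(h(d),h(c)),pair(d,X1)). Substituting into the earlier bindings gives T := pair(node(Y,c),pair(d,X1)), S := pair(node(Y,c),pair(d,X1)).
Decompose pair/2: X1 ≐ pair(h(d),h(c)),  Y ≐ pair(d,X1).
Bind X1 := pair(h(d),h(c)); substituting into the remaining equation gives: Y ≐ pair(d,pair(h(d),h(c))). Substituting into the earlier bindings gives T := pair(node(Y,c),pair(d,pair(h(d),h(c)))), S := pair(node(Y,c),pair(d,pair(h(d),h(c)))), X2 := pair(d,pair(h(d),h(c))).
Bind Y := pair(d,pair(h(d),h(c))). Substituting into the earlier bindings gives U := node(pair(d,pair(h(d),h(c))),c), T := pair(node(pair(d,pair(h(d),h(c))),c),pair(d,pair(h(d),h(c)))), S := pair(node(pair(d,pair(h(d),h(c))),c),pair(d,pair(h(d),h(c)))).
MGU = { U ↦ node(pair(d,pair(h(d),h(c))),c), A ↦ d, T ↦ pair(node(pair(d,pair(h(d),h(c))),c),pair(d,pair(h(d),h(c)))), X ↦ pair(6,d), S ↦ pair(node(pair(d,pair(h(d),h(c))),c),pair(d,pair(h(d),h(c)))), X2 ↦ pair(d,pair(h(d),h(c))), X1 ↦ pair(h(d),h(c)), Y ↦ pair(d,pair(h(d),h(c))) }, so U ↦ node(pair(d,pair(h(d),h(c))),c).

node(pair(d,pair(h(d),h(c))),c)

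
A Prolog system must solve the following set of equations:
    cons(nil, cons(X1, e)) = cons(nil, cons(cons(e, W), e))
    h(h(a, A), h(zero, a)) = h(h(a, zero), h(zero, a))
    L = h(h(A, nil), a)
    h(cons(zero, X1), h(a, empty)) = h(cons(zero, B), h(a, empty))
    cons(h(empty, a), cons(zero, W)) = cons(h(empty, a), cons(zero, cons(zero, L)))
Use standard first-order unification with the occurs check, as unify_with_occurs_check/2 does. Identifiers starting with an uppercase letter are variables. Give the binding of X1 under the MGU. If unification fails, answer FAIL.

Decompose cons/2: nil = nil,  cons(X1, e) = cons(cons(e, W), e).
Delete trivial equation nil = nil.
Decompose cons/2: X1 = cons(e, W),  e = e.
Bind X1 := cons(e, W); substituting into the one remaining equation that mentions X1 gives: h(cons(zero, cons(e, W)), h(a, empty)) = h(cons(zero, B), h(a, empty)).
Delete trivial equation e = e.
Decompose h/2: h(a, A) = h(a, zero),  h(zero, a) = h(zero, a).
Decompose h/2: a = a,  A = zero.
Delete trivial equation a = a.
Bind A := zero; substituting into the one remaining equation that mentions A gives: L = h(h(zero, nil), a).
Delete trivial equation h(zero, a) = h(zero, a).
Bind L := h(h(zero, nil), a); substituting into the one remaining equation that mentions L gives: cons(h(empty, a), cons(zero, W)) = cons(h(empty, a), cons(zero, cons(zero, h(h(zero, nil), a)))).
Decompose h/2: cons(zero, cons(e, W)) = cons(zero, B),  h(a, empty) = h(a, empty).
Decompose cons/2: zero = zero,  cons(e, W) = B.
Delete trivial equation zero = zero.
Bind B := cons(e, W); no other remaining equation mentions B.
Delete trivial equation h(a, empty) = h(a, empty).
Decompose cons/2: h(empty, a) = h(empty, a),  cons(zero, W) = cons(zero, cons(zero, h(h(zero, nil), a))).
Delete trivial equation h(empty, a) = h(empty, a).
Decompose cons/2: zero = zero,  W = cons(zero, h(h(zero, nil), a)).
Delete trivial equation zero = zero.
Bind W := cons(zero, h(h(zero, nil), a)). Substituting into the earlier bindings gives X1 := cons(e, cons(zero, h(h(zero, nil), a))), B := cons(e, cons(zero, h(h(zero, nil), a))).
MGU = { X1 ↦ cons(e, cons(zero, h(h(zero, nil), a))), A ↦ zero, L ↦ h(h(zero, nil), a), B ↦ cons(e, cons(zero, h(h(zero, nil), a))), W ↦ cons(zero, h(h(zero, nil), a)) }, so X1 ↦ cons(e, cons(zero, h(h(zero, nil), a))).

cons(e, cons(zero, h(h(zero, nil), a)))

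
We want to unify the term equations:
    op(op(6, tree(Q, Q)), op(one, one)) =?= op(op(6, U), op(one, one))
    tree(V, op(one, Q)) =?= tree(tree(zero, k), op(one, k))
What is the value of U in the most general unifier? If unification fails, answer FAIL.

tree(k, k)

Decompose op/2: op(6, tree(Q, Q)) =?= op(6, U),  op(one, one) =?= op(one, one).
Decompose op/2: 6 =?= 6,  tree(Q, Q) =?= U.
Delete trivial equation 6 =?= 6.
Bind U := tree(Q, Q); no other remaining equation mentions U.
Delete trivial equation op(one, one) =?= op(one, one).
Decompose tree/2: V =?= tree(zero, k),  op(one, Q) =?= op(one, k).
Bind V := tree(zero, k); no other remaining equation mentions V.
Decompose op/2: one =?= one,  Q =?= k.
Delete trivial equation one =?= one.
Bind Q := k. Substituting into the earlier binding gives U := tree(k, k).
MGU = { U -> tree(k, k), V -> tree(zero, k), Q -> k }, so U -> tree(k, k).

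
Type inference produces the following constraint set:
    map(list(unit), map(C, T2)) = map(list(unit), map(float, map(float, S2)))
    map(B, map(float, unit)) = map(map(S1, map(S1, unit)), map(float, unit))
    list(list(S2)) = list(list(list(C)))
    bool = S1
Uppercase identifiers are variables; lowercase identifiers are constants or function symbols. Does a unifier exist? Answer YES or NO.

YES

Decompose map/2: list(unit) = list(unit),  map(C, T2) = map(float, map(float, S2)).
Delete trivial equation list(unit) = list(unit).
Decompose map/2: C = float,  T2 = map(float, S2).
Bind C := float; substituting into the one remaining equation that mentions C gives: list(list(S2)) = list(list(list(float))).
Bind T2 := map(float, S2); no other remaining equation mentions T2.
Decompose map/2: B = map(S1, map(S1, unit)),  map(float, unit) = map(float, unit).
Bind B := map(S1, map(S1, unit)); no other remaining equation mentions B.
Delete trivial equation map(float, unit) = map(float, unit).
Decompose list/1: list(S2) = list(list(float)).
Decompose list/1: S2 = list(float).
Bind S2 := list(float); no other remaining equation mentions S2. Substituting into the earlier binding gives T2 := map(float, list(float)).
Bind S1 := bool. Substituting into the earlier binding gives B := map(bool, map(bool, unit)).
No equations remain and no clash or occurs-check failure arose, so a unifier exists.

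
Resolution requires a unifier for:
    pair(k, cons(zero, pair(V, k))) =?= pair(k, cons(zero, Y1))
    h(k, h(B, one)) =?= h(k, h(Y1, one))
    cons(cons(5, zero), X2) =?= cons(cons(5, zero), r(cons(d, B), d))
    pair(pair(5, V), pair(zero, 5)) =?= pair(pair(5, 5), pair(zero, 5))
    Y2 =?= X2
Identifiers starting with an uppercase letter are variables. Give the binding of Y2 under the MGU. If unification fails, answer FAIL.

Decompose pair/2: k =?= k,  cons(zero, pair(V, k)) =?= cons(zero, Y1).
Delete trivial equation k =?= k.
Decompose cons/2: zero =?= zero,  pair(V, k) =?= Y1.
Delete trivial equation zero =?= zero.
Bind Y1 := pair(V, k); substituting into the one remaining equation that mentions Y1 gives: h(k, h(B, one)) =?= h(k, h(pair(V, k), one)).
Decompose h/2: k =?= k,  h(B, one) =?= h(pair(V, k), one).
Delete trivial equation k =?= k.
Decompose h/2: B =?= pair(V, k),  one =?= one.
Bind B := pair(V, k); substituting into the one remaining equation that mentions B gives: cons(cons(5, zero), X2) =?= cons(cons(5, zero), r(cons(d, pair(V, k)), d)).
Delete trivial equation one =?= one.
Decompose cons/2: cons(5, zero) =?= cons(5, zero),  X2 =?= r(cons(d, pair(V, k)), d).
Delete trivial equation cons(5, zero) =?= cons(5, zero).
Bind X2 := r(cons(d, pair(V, k)), d); substituting into the one remaining equation that mentions X2 gives: Y2 =?= r(cons(d, pair(V, k)), d).
Decompose pair/2: pair(5, V) =?= pair(5, 5),  pair(zero, 5) =?= pair(zero, 5).
Decompose pair/2: 5 =?= 5,  V =?= 5.
Delete trivial equation 5 =?= 5.
Bind V := 5; substituting into the one remaining equation that mentions V gives: Y2 =?= r(cons(d, pair(5, k)), d). Substituting into the earlier bindings gives Y1 := pair(5, k), B := pair(5, k), X2 := r(cons(d, pair(5, k)), d).
Delete trivial equation pair(zero, 5) =?= pair(zero, 5).
Bind Y2 := r(cons(d, pair(5, k)), d).
MGU = { Y1 ↦ pair(5, k), B ↦ pair(5, k), X2 ↦ r(cons(d, pair(5, k)), d), V ↦ 5, Y2 ↦ r(cons(d, pair(5, k)), d) }, so Y2 ↦ r(cons(d, pair(5, k)), d).

r(cons(d, pair(5, k)), d)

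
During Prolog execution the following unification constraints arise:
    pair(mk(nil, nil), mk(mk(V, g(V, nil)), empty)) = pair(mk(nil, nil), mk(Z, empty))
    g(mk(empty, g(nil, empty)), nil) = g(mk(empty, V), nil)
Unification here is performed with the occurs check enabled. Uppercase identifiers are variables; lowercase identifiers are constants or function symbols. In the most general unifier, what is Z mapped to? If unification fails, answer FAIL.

Decompose pair/2: mk(nil, nil) = mk(nil, nil),  mk(mk(V, g(V, nil)), empty) = mk(Z, empty).
Delete trivial equation mk(nil, nil) = mk(nil, nil).
Decompose mk/2: mk(V, g(V, nil)) = Z,  empty = empty.
Bind Z := mk(V, g(V, nil)); no other remaining equation mentions Z.
Delete trivial equation empty = empty.
Decompose g/2: mk(empty, g(nil, empty)) = mk(empty, V),  nil = nil.
Decompose mk/2: empty = empty,  g(nil, empty) = V.
Delete trivial equation empty = empty.
Bind V := g(nil, empty); no other remaining equation mentions V. Substituting into the earlier binding gives Z := mk(g(nil, empty), g(g(nil, empty), nil)).
Delete trivial equation nil = nil.
MGU = { Z = mk(g(nil, empty), g(g(nil, empty), nil)), V = g(nil, empty) }, so Z = mk(g(nil, empty), g(g(nil, empty), nil)).

mk(g(nil, empty), g(g(nil, empty), nil))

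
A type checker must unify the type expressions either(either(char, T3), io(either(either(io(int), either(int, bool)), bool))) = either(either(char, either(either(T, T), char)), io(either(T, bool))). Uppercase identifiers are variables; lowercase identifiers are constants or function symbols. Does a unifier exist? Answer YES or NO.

YES

Decompose either/2: either(char, T3) = either(char, either(either(T, T), char)),  io(either(either(io(int), either(int, bool)), bool)) = io(either(T, bool)).
Decompose either/2: char = char,  T3 = either(either(T, T), char).
Delete trivial equation char = char.
Bind T3 := either(either(T, T), char); no other remaining equation mentions T3.
Decompose io/1: either(either(io(int), either(int, bool)), bool) = either(T, bool).
Decompose either/2: either(io(int), either(int, bool)) = T,  bool = bool.
Bind T := either(io(int), either(int, bool)); no other remaining equation mentions T. Substituting into the earlier binding gives T3 := either(either(either(io(int), either(int, bool)), either(io(int), either(int, bool))), char).
Delete trivial equation bool = bool.
No equations remain and no clash or occurs-check failure arose, so a unifier exists.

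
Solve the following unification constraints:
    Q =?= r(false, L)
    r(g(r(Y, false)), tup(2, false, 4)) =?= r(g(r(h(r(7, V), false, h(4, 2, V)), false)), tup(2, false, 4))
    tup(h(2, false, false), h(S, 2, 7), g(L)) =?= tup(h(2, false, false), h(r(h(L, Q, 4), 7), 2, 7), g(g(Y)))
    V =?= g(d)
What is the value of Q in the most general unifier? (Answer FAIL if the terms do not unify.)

Bind Q := r(false, L); substituting into the one remaining equation that mentions Q gives: tup(h(2, false, false), h(S, 2, 7), g(L)) =?= tup(h(2, false, false), h(r(h(L, r(false, L), 4), 7), 2, 7), g(g(Y))).
Decompose r/2: g(r(Y, false)) =?= g(r(h(r(7, V), false, h(4, 2, V)), false)),  tup(2, false, 4) =?= tup(2, false, 4).
Decompose g/1: r(Y, false) =?= r(h(r(7, V), false, h(4, 2, V)), false).
Decompose r/2: Y =?= h(r(7, V), false, h(4, 2, V)),  false =?= false.
Bind Y := h(r(7, V), false, h(4, 2, V)); substituting into the one remaining equation that mentions Y gives: tup(h(2, false, false), h(S, 2, 7), g(L)) =?= tup(h(2, false, false), h(r(h(L, r(false, L), 4), 7), 2, 7), g(g(h(r(7, V), false, h(4, 2, V))))).
Delete trivial equation false =?= false.
Delete trivial equation tup(2, false, 4) =?= tup(2, false, 4).
Decompose tup/3: h(2, false, false) =?= h(2, false, false),  h(S, 2, 7) =?= h(r(h(L, r(false, L), 4), 7), 2, 7),  g(L) =?= g(g(h(r(7, V), false, h(4, 2, V)))).
Delete trivial equation h(2, false, false) =?= h(2, false, false).
Decompose h/3: S =?= r(h(L, r(false, L), 4), 7),  2 =?= 2,  7 =?= 7.
Bind S := r(h(L, r(false, L), 4), 7); no other remaining equation mentions S.
Delete trivial equation 2 =?= 2.
Delete trivial equation 7 =?= 7.
Decompose g/1: L =?= g(h(r(7, V), false, h(4, 2, V))).
Bind L := g(h(r(7, V), false, h(4, 2, V))); no other remaining equation mentions L. Substituting into the earlier bindings gives Q := r(false, g(h(r(7, V), false, h(4, 2, V)))), S := r(h(g(h(r(7, V), false, h(4, 2, V))), r(false, g(h(r(7, V), false, h(4, 2, V)))), 4), 7).
Bind V := g(d). Substituting into the earlier bindings gives Q := r(false, g(h(r(7, g(d)), false, h(4, 2, g(d))))), Y := h(r(7, g(d)), false, h(4, 2, g(d))), S := r(h(g(h(r(7, g(d)), false, h(4, 2, g(d)))), r(false, g(h(r(7, g(d)), false, h(4, 2, g(d))))), 4), 7), L := g(h(r(7, g(d)), false, h(4, 2, g(d)))).
MGU = { Q := r(false, g(h(r(7, g(d)), false, h(4, 2, g(d))))), Y := h(r(7, g(d)), false, h(4, 2, g(d))), S := r(h(g(h(r(7, g(d)), false, h(4, 2, g(d)))), r(false, g(h(r(7, g(d)), false, h(4, 2, g(d))))), 4), 7), L := g(h(r(7, g(d)), false, h(4, 2, g(d)))), V := g(d) }, so Q := r(false, g(h(r(7, g(d)), false, h(4, 2, g(d))))).

r(false, g(h(r(7, g(d)), false, h(4, 2, g(d)))))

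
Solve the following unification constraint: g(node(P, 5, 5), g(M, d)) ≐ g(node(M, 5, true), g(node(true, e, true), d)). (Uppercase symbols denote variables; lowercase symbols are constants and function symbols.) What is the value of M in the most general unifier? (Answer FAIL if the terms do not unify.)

FAIL

Decompose g/2: node(P, 5, 5) ≐ node(M, 5, true),  g(M, d) ≐ g(node(true, e, true), d).
Decompose node/3: P ≐ M,  5 ≐ 5,  5 ≐ true.
Bind P := M; no other remaining equation mentions P.
Delete trivial equation 5 ≐ 5.
Clash: constants 5 and true differ; no unifier exists.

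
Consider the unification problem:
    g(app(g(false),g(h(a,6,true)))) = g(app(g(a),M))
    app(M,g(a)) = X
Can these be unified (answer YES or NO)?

Decompose g/1: app(g(false),g(h(a,6,true))) = app(g(a),M).
Decompose app/2: g(false) = g(a),  g(h(a,6,true)) = M.
Decompose g/1: false = a.
Clash: constants false and a differ; no unifier exists.

NO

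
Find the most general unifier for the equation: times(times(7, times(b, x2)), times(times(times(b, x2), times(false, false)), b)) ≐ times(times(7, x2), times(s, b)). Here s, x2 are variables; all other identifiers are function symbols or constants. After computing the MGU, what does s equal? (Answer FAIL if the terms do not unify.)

Decompose times/2: times(7, times(b, x2)) ≐ times(7, x2),  times(times(times(b, x2), times(false, false)), b) ≐ times(s, b).
Decompose times/2: 7 ≐ 7,  times(b, x2) ≐ x2.
Delete trivial equation 7 ≐ 7.
Occurs check fails: x2 occurs in times(b, x2); the equation x2 ≐ times(b, x2) has no finite solution.

FAIL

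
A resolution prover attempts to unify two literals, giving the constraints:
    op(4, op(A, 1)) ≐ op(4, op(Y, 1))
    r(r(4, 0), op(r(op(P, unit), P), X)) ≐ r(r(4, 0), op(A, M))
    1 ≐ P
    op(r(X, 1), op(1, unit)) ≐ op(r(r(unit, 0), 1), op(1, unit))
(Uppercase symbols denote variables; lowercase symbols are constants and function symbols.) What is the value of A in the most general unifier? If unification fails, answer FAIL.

r(op(1, unit), 1)

Decompose op/2: 4 ≐ 4,  op(A, 1) ≐ op(Y, 1).
Delete trivial equation 4 ≐ 4.
Decompose op/2: A ≐ Y,  1 ≐ 1.
Bind A := Y; substituting into the one remaining equation that mentions A gives: r(r(4, 0), op(r(op(P, unit), P), X)) ≐ r(r(4, 0), op(Y, M)).
Delete trivial equation 1 ≐ 1.
Decompose r/2: r(4, 0) ≐ r(4, 0),  op(r(op(P, unit), P), X) ≐ op(Y, M).
Delete trivial equation r(4, 0) ≐ r(4, 0).
Decompose op/2: r(op(P, unit), P) ≐ Y,  X ≐ M.
Bind Y := r(op(P, unit), P); no other remaining equation mentions Y. Substituting into the earlier binding gives A := r(op(P, unit), P).
Bind X := M; substituting into the one remaining equation that mentions X gives: op(r(M, 1), op(1, unit)) ≐ op(r(r(unit, 0), 1), op(1, unit)).
Bind P := 1; no other remaining equation mentions P. Substituting into the earlier bindings gives A := r(op(1, unit), 1), Y := r(op(1, unit), 1).
Decompose op/2: r(M, 1) ≐ r(r(unit, 0), 1),  op(1, unit) ≐ op(1, unit).
Decompose r/2: M ≐ r(unit, 0),  1 ≐ 1.
Bind M := r(unit, 0); no other remaining equation mentions M. Substituting into the earlier binding gives X := r(unit, 0).
Delete trivial equation 1 ≐ 1.
Delete trivial equation op(1, unit) ≐ op(1, unit).
MGU = { A ↦ r(op(1, unit), 1), Y ↦ r(op(1, unit), 1), X ↦ r(unit, 0), P ↦ 1, M ↦ r(unit, 0) }, so A ↦ r(op(1, unit), 1).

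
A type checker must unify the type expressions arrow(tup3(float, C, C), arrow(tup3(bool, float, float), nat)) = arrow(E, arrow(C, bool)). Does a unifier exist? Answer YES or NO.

NO

Decompose arrow/2: tup3(float, C, C) = E,  arrow(tup3(bool, float, float), nat) = arrow(C, bool).
Bind E := tup3(float, C, C); no other remaining equation mentions E.
Decompose arrow/2: tup3(bool, float, float) = C,  nat = bool.
Bind C := tup3(bool, float, float); no other remaining equation mentions C. Substituting into the earlier binding gives E := tup3(float, tup3(bool, float, float), tup3(bool, float, float)).
Clash: constants nat and bool differ; no unifier exists.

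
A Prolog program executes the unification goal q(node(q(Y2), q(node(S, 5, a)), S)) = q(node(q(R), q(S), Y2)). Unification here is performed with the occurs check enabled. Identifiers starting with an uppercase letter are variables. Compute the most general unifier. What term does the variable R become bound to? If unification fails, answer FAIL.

Decompose q/1: node(q(Y2), q(node(S, 5, a)), S) = node(q(R), q(S), Y2).
Decompose node/3: q(Y2) = q(R),  q(node(S, 5, a)) = q(S),  S = Y2.
Decompose q/1: Y2 = R.
Bind Y2 := R; substituting into the one remaining equation that mentions Y2 gives: S = R.
Decompose q/1: node(S, 5, a) = S.
Occurs check fails: S occurs in node(S, 5, a); the equation S = node(S, 5, a) has no finite solution.

FAIL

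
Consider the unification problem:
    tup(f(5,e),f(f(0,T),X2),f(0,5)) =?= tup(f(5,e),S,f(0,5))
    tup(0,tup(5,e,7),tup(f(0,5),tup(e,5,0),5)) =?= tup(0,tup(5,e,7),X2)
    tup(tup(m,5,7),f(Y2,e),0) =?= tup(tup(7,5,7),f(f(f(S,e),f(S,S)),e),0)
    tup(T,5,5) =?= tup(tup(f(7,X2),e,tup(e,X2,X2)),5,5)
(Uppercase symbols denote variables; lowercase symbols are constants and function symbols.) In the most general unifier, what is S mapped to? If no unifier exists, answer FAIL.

FAIL

Decompose tup/3: f(5,e) =?= f(5,e),  f(f(0,T),X2) =?= S,  f(0,5) =?= f(0,5).
Delete trivial equation f(5,e) =?= f(5,e).
Bind S := f(f(0,T),X2); substituting into the one remaining equation that mentions S gives: tup(tup(m,5,7),f(Y2,e),0) =?= tup(tup(7,5,7),f(f(f(f(f(0,T),X2),e),f(f(f(0,T),X2),f(f(0,T),X2))),e),0).
Delete trivial equation f(0,5) =?= f(0,5).
Decompose tup/3: 0 =?= 0,  tup(5,e,7) =?= tup(5,e,7),  tup(f(0,5),tup(e,5,0),5) =?= X2.
Delete trivial equation 0 =?= 0.
Delete trivial equation tup(5,e,7) =?= tup(5,e,7).
Bind X2 := tup(f(0,5),tup(e,5,0),5); substituting into the remaining equations gives: tup(tup(m,5,7),f(Y2,e),0) =?= tup(tup(7,5,7),f(f(f(f(f(0,T),tup(f(0,5),tup(e,5,0),5)),e),f(f(f(0,T),tup(f(0,5),tup(e,5,0),5)),f(f(0,T),tup(f(0,5),tup(e,5,0),5)))),e),0),  tup(T,5,5) =?= tup(tup(f(7,tup(f(0,5),tup(e,5,0),5)),e,tup(e,tup(f(0,5),tup(e,5,0),5),tup(f(0,5),tup(e,5,0),5))),5,5). Substituting into the earlier binding gives S := f(f(0,T),tup(f(0,5),tup(e,5,0),5)).
Decompose tup/3: tup(m,5,7) =?= tup(7,5,7),  f(Y2,e) =?= f(f(f(f(f(0,T),tup(f(0,5),tup(e,5,0),5)),e),f(f(f(0,T),tup(f(0,5),tup(e,5,0),5)),f(f(0,T),tup(f(0,5),tup(e,5,0),5)))),e),  0 =?= 0.
Decompose tup/3: m =?= 7,  5 =?= 5,  7 =?= 7.
Clash: constants m and 7 differ; no unifier exists.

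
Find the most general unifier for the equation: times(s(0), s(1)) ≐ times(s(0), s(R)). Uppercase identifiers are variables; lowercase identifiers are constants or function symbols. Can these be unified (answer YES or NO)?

YES

Decompose times/2: s(0) ≐ s(0),  s(1) ≐ s(R).
Delete trivial equation s(0) ≐ s(0).
Decompose s/1: 1 ≐ R.
Bind R := 1.
No equations remain and no clash or occurs-check failure arose, so a unifier exists.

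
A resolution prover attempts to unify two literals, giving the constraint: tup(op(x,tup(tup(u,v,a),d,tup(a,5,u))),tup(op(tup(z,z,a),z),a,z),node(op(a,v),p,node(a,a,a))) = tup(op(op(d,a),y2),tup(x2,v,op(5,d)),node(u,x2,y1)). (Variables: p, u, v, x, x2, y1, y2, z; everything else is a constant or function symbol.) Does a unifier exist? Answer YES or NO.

Decompose tup/3: op(x,tup(tup(u,v,a),d,tup(a,5,u))) = op(op(d,a),y2),  tup(op(tup(z,z,a),z),a,z) = tup(x2,v,op(5,d)),  node(op(a,v),p,node(a,a,a)) = node(u,x2,y1).
Decompose op/2: x = op(d,a),  tup(tup(u,v,a),d,tup(a,5,u)) = y2.
Bind x := op(d,a); no other remaining equation mentions x.
Bind y2 := tup(tup(u,v,a),d,tup(a,5,u)); no other remaining equation mentions y2.
Decompose tup/3: op(tup(z,z,a),z) = x2,  a = v,  z = op(5,d).
Bind x2 := op(tup(z,z,a),z); substituting into the one remaining equation that mentions x2 gives: node(op(a,v),p,node(a,a,a)) = node(u,op(tup(z,z,a),z),y1).
Bind v := a; substituting into the one remaining equation that mentions v gives: node(op(a,a),p,node(a,a,a)) = node(u,op(tup(z,z,a),z),y1). Substituting into the earlier binding gives y2 := tup(tup(u,a,a),d,tup(a,5,u)).
Bind z := op(5,d); substituting into the remaining equation gives: node(op(a,a),p,node(a,a,a)) = node(u,op(tup(op(5,d),op(5,d),a),op(5,d)),y1). Substituting into the earlier binding gives x2 := op(tup(op(5,d),op(5,d),a),op(5,d)).
Decompose node/3: op(a,a) = u,  p = op(tup(op(5,d),op(5,d),a),op(5,d)),  node(a,a,a) = y1.
Bind u := op(a,a); no other remaining equation mentions u. Substituting into the earlier binding gives y2 := tup(tup(op(a,a),a,a),d,tup(a,5,op(a,a))).
Bind p := op(tup(op(5,d),op(5,d),a),op(5,d)); no other remaining equation mentions p.
Bind y1 := node(a,a,a).
No equations remain and no clash or occurs-check failure arose, so a unifier exists.

YES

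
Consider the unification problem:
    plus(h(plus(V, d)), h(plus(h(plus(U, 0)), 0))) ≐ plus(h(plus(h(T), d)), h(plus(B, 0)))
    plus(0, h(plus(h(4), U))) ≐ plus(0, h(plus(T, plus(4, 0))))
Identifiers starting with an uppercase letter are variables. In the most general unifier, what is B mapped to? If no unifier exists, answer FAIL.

h(plus(plus(4, 0), 0))

Decompose plus/2: h(plus(V, d)) ≐ h(plus(h(T), d)),  h(plus(h(plus(U, 0)), 0)) ≐ h(plus(B, 0)).
Decompose h/1: plus(V, d) ≐ plus(h(T), d).
Decompose plus/2: V ≐ h(T),  d ≐ d.
Bind V := h(T); no other remaining equation mentions V.
Delete trivial equation d ≐ d.
Decompose h/1: plus(h(plus(U, 0)), 0) ≐ plus(B, 0).
Decompose plus/2: h(plus(U, 0)) ≐ B,  0 ≐ 0.
Bind B := h(plus(U, 0)); no other remaining equation mentions B.
Delete trivial equation 0 ≐ 0.
Decompose plus/2: 0 ≐ 0,  h(plus(h(4), U)) ≐ h(plus(T, plus(4, 0))).
Delete trivial equation 0 ≐ 0.
Decompose h/1: plus(h(4), U) ≐ plus(T, plus(4, 0)).
Decompose plus/2: h(4) ≐ T,  U ≐ plus(4, 0).
Bind T := h(4); no other remaining equation mentions T. Substituting into the earlier binding gives V := h(h(4)).
Bind U := plus(4, 0). Substituting into the earlier binding gives B := h(plus(plus(4, 0), 0)).
MGU = { V ↦ h(h(4)), B ↦ h(plus(plus(4, 0), 0)), T ↦ h(4), U ↦ plus(4, 0) }, so B ↦ h(plus(plus(4, 0), 0)).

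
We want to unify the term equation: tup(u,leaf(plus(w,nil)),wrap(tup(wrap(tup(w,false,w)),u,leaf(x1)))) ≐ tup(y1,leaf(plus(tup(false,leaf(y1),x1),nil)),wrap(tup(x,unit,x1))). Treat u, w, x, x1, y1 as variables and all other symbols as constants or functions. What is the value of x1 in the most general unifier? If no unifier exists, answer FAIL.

FAIL

Decompose tup/3: u ≐ y1,  leaf(plus(w,nil)) ≐ leaf(plus(tup(false,leaf(y1),x1),nil)),  wrap(tup(wrap(tup(w,false,w)),u,leaf(x1))) ≐ wrap(tup(x,unit,x1)).
Bind u := y1; substituting into the one remaining equation that mentions u gives: wrap(tup(wrap(tup(w,false,w)),y1,leaf(x1))) ≐ wrap(tup(x,unit,x1)).
Decompose leaf/1: plus(w,nil) ≐ plus(tup(false,leaf(y1),x1),nil).
Decompose plus/2: w ≐ tup(false,leaf(y1),x1),  nil ≐ nil.
Bind w := tup(false,leaf(y1),x1); substituting into the one remaining equation that mentions w gives: wrap(tup(wrap(tup(tup(false,leaf(y1),x1),false,tup(false,leaf(y1),x1))),y1,leaf(x1))) ≐ wrap(tup(x,unit,x1)).
Delete trivial equation nil ≐ nil.
Decompose wrap/1: tup(wrap(tup(tup(false,leaf(y1),x1),false,tup(false,leaf(y1),x1))),y1,leaf(x1)) ≐ tup(x,unit,x1).
Decompose tup/3: wrap(tup(tup(false,leaf(y1),x1),false,tup(false,leaf(y1),x1))) ≐ x,  y1 ≐ unit,  leaf(x1) ≐ x1.
Bind x := wrap(tup(tup(false,leaf(y1),x1),false,tup(false,leaf(y1),x1))); no other remaining equation mentions x.
Bind y1 := unit; no other remaining equation mentions y1. Substituting into the earlier bindings gives u := unit, w := tup(false,leaf(unit),x1), x := wrap(tup(tup(false,leaf(unit),x1),false,tup(false,leaf(unit),x1))).
Occurs check fails: x1 occurs in leaf(x1); the equation x1 ≐ leaf(x1) has no finite solution.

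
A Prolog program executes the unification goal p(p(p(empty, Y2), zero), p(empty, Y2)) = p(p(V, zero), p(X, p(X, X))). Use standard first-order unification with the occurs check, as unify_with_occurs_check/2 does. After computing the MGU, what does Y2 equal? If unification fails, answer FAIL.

Decompose p/2: p(p(empty, Y2), zero) = p(V, zero),  p(empty, Y2) = p(X, p(X, X)).
Decompose p/2: p(empty, Y2) = V,  zero = zero.
Bind V := p(empty, Y2); no other remaining equation mentions V.
Delete trivial equation zero = zero.
Decompose p/2: empty = X,  Y2 = p(X, X).
Bind X := empty; substituting into the remaining equation gives: Y2 = p(empty, empty).
Bind Y2 := p(empty, empty). Substituting into the earlier binding gives V := p(empty, p(empty, empty)).
MGU = { V -> p(empty, p(empty, empty)), X -> empty, Y2 -> p(empty, empty) }, so Y2 -> p(empty, empty).

p(empty, empty)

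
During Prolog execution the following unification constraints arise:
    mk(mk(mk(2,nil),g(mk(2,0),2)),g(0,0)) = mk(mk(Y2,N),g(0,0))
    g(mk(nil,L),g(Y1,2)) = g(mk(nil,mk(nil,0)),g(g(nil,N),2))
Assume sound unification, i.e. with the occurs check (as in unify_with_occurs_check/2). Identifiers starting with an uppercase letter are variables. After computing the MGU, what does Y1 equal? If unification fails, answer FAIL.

Decompose mk/2: mk(mk(2,nil),g(mk(2,0),2)) = mk(Y2,N),  g(0,0) = g(0,0).
Decompose mk/2: mk(2,nil) = Y2,  g(mk(2,0),2) = N.
Bind Y2 := mk(2,nil); no other remaining equation mentions Y2.
Bind N := g(mk(2,0),2); substituting into the one remaining equation that mentions N gives: g(mk(nil,L),g(Y1,2)) = g(mk(nil,mk(nil,0)),g(g(nil,g(mk(2,0),2)),2)).
Delete trivial equation g(0,0) = g(0,0).
Decompose g/2: mk(nil,L) = mk(nil,mk(nil,0)),  g(Y1,2) = g(g(nil,g(mk(2,0),2)),2).
Decompose mk/2: nil = nil,  L = mk(nil,0).
Delete trivial equation nil = nil.
Bind L := mk(nil,0); no other remaining equation mentions L.
Decompose g/2: Y1 = g(nil,g(mk(2,0),2)),  2 = 2.
Bind Y1 := g(nil,g(mk(2,0),2)); no other remaining equation mentions Y1.
Delete trivial equation 2 = 2.
MGU = { Y2 -> mk(2,nil), N -> g(mk(2,0),2), L -> mk(nil,0), Y1 -> g(nil,g(mk(2,0),2)) }, so Y1 -> g(nil,g(mk(2,0),2)).

g(nil,g(mk(2,0),2))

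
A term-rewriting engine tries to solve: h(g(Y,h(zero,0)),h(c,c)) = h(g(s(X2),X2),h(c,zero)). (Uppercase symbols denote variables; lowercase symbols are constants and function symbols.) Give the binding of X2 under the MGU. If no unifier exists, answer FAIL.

Decompose h/2: g(Y,h(zero,0)) = g(s(X2),X2),  h(c,c) = h(c,zero).
Decompose g/2: Y = s(X2),  h(zero,0) = X2.
Bind Y := s(X2); no other remaining equation mentions Y.
Bind X2 := h(zero,0); no other remaining equation mentions X2. Substituting into the earlier binding gives Y := s(h(zero,0)).
Decompose h/2: c = c,  c = zero.
Delete trivial equation c = c.
Clash: constants c and zero differ; no unifier exists.

FAIL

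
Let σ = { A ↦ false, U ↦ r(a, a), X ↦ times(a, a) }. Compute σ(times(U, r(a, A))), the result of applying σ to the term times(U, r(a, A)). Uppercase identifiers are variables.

Replace each occurrence of A with false.
Replace each occurrence of U with r(a, a).
Result: times(r(a, a), r(a, false)).

times(r(a, a), r(a, false))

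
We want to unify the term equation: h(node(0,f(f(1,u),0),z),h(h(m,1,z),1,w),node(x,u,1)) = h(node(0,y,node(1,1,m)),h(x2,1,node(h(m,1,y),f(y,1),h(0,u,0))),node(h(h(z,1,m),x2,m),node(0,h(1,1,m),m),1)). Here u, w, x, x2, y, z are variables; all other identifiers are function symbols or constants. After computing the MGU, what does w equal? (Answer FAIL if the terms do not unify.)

node(h(m,1,f(f(1,node(0,h(1,1,m),m)),0)),f(f(f(1,node(0,h(1,1,m),m)),0),1),h(0,node(0,h(1,1,m),m),0))

Decompose h/3: node(0,f(f(1,u),0),z) = node(0,y,node(1,1,m)),  h(h(m,1,z),1,w) = h(x2,1,node(h(m,1,y),f(y,1),h(0,u,0))),  node(x,u,1) = node(h(h(z,1,m),x2,m),node(0,h(1,1,m),m),1).
Decompose node/3: 0 = 0,  f(f(1,u),0) = y,  z = node(1,1,m).
Delete trivial equation 0 = 0.
Bind y := f(f(1,u),0); substituting into the one remaining equation that mentions y gives: h(h(m,1,z),1,w) = h(x2,1,node(h(m,1,f(f(1,u),0)),f(f(f(1,u),0),1),h(0,u,0))).
Bind z := node(1,1,m); substituting into the remaining equations gives: h(h(m,1,node(1,1,m)),1,w) = h(x2,1,node(h(m,1,f(f(1,u),0)),f(f(f(1,u),0),1),h(0,u,0))),  node(x,u,1) = node(h(h(node(1,1,m),1,m),x2,m),node(0,h(1,1,m),m),1).
Decompose h/3: h(m,1,node(1,1,m)) = x2,  1 = 1,  w = node(h(m,1,f(f(1,u),0)),f(f(f(1,u),0),1),h(0,u,0)).
Bind x2 := h(m,1,node(1,1,m)); substituting into the one remaining equation that mentions x2 gives: node(x,u,1) = node(h(h(node(1,1,m),1,m),h(m,1,node(1,1,m)),m),node(0,h(1,1,m),m),1).
Delete trivial equation 1 = 1.
Bind w := node(h(m,1,f(f(1,u),0)),f(f(f(1,u),0),1),h(0,u,0)); no other remaining equation mentions w.
Decompose node/3: x = h(h(node(1,1,m),1,m),h(m,1,node(1,1,m)),m),  u = node(0,h(1,1,m),m),  1 = 1.
Bind x := h(h(node(1,1,m),1,m),h(m,1,node(1,1,m)),m); no other remaining equation mentions x.
Bind u := node(0,h(1,1,m),m); no other remaining equation mentions u. Substituting into the earlier bindings gives y := f(f(1,node(0,h(1,1,m),m)),0), w := node(h(m,1,f(f(1,node(0,h(1,1,m),m)),0)),f(f(f(1,node(0,h(1,1,m),m)),0),1),h(0,node(0,h(1,1,m),m),0)).
Delete trivial equation 1 = 1.
MGU = { y -> f(f(1,node(0,h(1,1,m),m)),0), z -> node(1,1,m), x2 -> h(m,1,node(1,1,m)), w -> node(h(m,1,f(f(1,node(0,h(1,1,m),m)),0)),f(f(f(1,node(0,h(1,1,m),m)),0),1),h(0,node(0,h(1,1,m),m),0)), x -> h(h(node(1,1,m),1,m),h(m,1,node(1,1,m)),m), u -> node(0,h(1,1,m),m) }, so w -> node(h(m,1,f(f(1,node(0,h(1,1,m),m)),0)),f(f(f(1,node(0,h(1,1,m),m)),0),1),h(0,node(0,h(1,1,m),m),0)).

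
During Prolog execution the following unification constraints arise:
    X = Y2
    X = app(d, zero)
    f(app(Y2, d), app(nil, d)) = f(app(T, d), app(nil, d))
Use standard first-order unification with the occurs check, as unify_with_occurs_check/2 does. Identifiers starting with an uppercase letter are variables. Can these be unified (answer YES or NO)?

Bind X := Y2; substituting into the one remaining equation that mentions X gives: Y2 = app(d, zero).
Bind Y2 := app(d, zero); substituting into the remaining equation gives: f(app(app(d, zero), d), app(nil, d)) = f(app(T, d), app(nil, d)). Substituting into the earlier binding gives X := app(d, zero).
Decompose f/2: app(app(d, zero), d) = app(T, d),  app(nil, d) = app(nil, d).
Decompose app/2: app(d, zero) = T,  d = d.
Bind T := app(d, zero); no other remaining equation mentions T.
Delete trivial equation d = d.
Delete trivial equation app(nil, d) = app(nil, d).
No equations remain and no clash or occurs-check failure arose, so a unifier exists.

YES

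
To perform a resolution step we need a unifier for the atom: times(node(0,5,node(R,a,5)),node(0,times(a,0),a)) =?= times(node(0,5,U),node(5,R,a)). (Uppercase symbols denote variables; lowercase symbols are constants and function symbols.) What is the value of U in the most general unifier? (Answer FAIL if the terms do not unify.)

FAIL

Decompose times/2: node(0,5,node(R,a,5)) =?= node(0,5,U),  node(0,times(a,0),a) =?= node(5,R,a).
Decompose node/3: 0 =?= 0,  5 =?= 5,  node(R,a,5) =?= U.
Delete trivial equation 0 =?= 0.
Delete trivial equation 5 =?= 5.
Bind U := node(R,a,5); no other remaining equation mentions U.
Decompose node/3: 0 =?= 5,  times(a,0) =?= R,  a =?= a.
Clash: constants 0 and 5 differ; no unifier exists.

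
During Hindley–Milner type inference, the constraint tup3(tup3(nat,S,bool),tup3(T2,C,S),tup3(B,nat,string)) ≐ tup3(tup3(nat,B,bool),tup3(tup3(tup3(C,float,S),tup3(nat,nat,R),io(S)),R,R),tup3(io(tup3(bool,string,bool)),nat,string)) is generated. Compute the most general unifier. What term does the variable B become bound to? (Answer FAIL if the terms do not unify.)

Decompose tup3/3: tup3(nat,S,bool) ≐ tup3(nat,B,bool),  tup3(T2,C,S) ≐ tup3(tup3(tup3(C,float,S),tup3(nat,nat,R),io(S)),R,R),  tup3(B,nat,string) ≐ tup3(io(tup3(bool,string,bool)),nat,string).
Decompose tup3/3: nat ≐ nat,  S ≐ B,  bool ≐ bool.
Delete trivial equation nat ≐ nat.
Bind S := B; substituting into the one remaining equation that mentions S gives: tup3(T2,C,B) ≐ tup3(tup3(tup3(C,float,B),tup3(nat,nat,R),io(B)),R,R).
Delete trivial equation bool ≐ bool.
Decompose tup3/3: T2 ≐ tup3(tup3(C,float,B),tup3(nat,nat,R),io(B)),  C ≐ R,  B ≐ R.
Bind T2 := tup3(tup3(C,float,B),tup3(nat,nat,R),io(B)); no other remaining equation mentions T2.
Bind C := R; no other remaining equation mentions C. Substituting into the earlier binding gives T2 := tup3(tup3(R,float,B),tup3(nat,nat,R),io(B)).
Bind B := R; substituting into the remaining equation gives: tup3(R,nat,string) ≐ tup3(io(tup3(bool,string,bool)),nat,string). Substituting into the earlier bindings gives S := R, T2 := tup3(tup3(R,float,R),tup3(nat,nat,R),io(R)).
Decompose tup3/3: R ≐ io(tup3(bool,string,bool)),  nat ≐ nat,  string ≐ string.
Bind R := io(tup3(bool,string,bool)); no other remaining equation mentions R. Substituting into the earlier bindings gives S := io(tup3(bool,string,bool)), T2 := tup3(tup3(io(tup3(bool,string,bool)),float,io(tup3(bool,string,bool))),tup3(nat,nat,io(tup3(bool,string,bool))),io(io(tup3(bool,string,bool)))), C := io(tup3(bool,string,bool)), B := io(tup3(bool,string,bool)).
Delete trivial equation nat ≐ nat.
Delete trivial equation string ≐ string.
MGU = { S ↦ io(tup3(bool,string,bool)), T2 ↦ tup3(tup3(io(tup3(bool,string,bool)),float,io(tup3(bool,string,bool))),tup3(nat,nat,io(tup3(bool,string,bool))),io(io(tup3(bool,string,bool)))), C ↦ io(tup3(bool,string,bool)), B ↦ io(tup3(bool,string,bool)), R ↦ io(tup3(bool,string,bool)) }, so B ↦ io(tup3(bool,string,bool)).

io(tup3(bool,string,bool))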